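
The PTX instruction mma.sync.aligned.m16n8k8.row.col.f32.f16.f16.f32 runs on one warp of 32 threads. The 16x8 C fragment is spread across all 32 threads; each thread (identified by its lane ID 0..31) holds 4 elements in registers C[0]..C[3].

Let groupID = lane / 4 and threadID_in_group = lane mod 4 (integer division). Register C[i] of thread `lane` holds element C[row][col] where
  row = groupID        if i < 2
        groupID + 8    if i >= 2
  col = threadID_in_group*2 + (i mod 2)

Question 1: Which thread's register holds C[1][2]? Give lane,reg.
5,0

r=1⇒gr=1,Rb=0  c=2⇒th=1,odd=0
L=1*4+1=5  i=0*2+0=0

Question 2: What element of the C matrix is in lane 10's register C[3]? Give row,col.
L=10=>grp=10>>2=2, tig=10&3=2
[3]=>row 2+8=10  col 2·2+1=5

10,5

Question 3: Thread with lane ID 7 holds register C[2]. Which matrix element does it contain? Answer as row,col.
7: gid=1,tid=3
[2] (1+8,3*2+0) = (9,6)

9,6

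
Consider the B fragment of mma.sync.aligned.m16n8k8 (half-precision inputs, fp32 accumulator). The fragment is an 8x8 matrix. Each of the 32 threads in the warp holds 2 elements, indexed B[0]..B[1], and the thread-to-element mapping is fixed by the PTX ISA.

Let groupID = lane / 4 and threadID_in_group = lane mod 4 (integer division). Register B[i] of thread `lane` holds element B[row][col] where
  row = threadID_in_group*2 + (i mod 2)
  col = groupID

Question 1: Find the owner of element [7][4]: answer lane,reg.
19,1

c=4→G=4  r=7→T=3,p=1
L=4*4+3=19  i=1=1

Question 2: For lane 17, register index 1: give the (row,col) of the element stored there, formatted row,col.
3,4

lane 17: g=4 (17/4), t=1 (17%4)
i=1: r=1*2+1=3, c=g=4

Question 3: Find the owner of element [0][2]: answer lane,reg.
c: 2->gid=2  r: 0->tid=0,i&1=0
L=2*4+0=8  i=0=0

8,0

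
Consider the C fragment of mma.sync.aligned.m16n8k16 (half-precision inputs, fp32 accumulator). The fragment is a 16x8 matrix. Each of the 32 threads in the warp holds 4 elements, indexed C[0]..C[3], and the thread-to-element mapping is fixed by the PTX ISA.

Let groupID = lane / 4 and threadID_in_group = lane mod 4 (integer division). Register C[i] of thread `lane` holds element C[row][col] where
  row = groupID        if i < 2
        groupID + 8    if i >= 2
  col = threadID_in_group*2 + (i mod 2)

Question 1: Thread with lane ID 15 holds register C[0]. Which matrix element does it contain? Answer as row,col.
lane 15: gid=3 (15/4), tid=3 (15%4)
i=0: r=3+0=3, c=3*2+0=6

3,6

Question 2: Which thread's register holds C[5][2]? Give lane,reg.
r=5->g=5,rb=0  c=2->t=1,b0=0
L=5*4+1=21  i=0*2+0=0

21,0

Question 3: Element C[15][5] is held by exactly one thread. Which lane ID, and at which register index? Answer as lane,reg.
r=15⇒gr=7,Rb=1  c=5⇒th=2,odd=1
L=7*4+2=30  i=1*2+1=3

30,3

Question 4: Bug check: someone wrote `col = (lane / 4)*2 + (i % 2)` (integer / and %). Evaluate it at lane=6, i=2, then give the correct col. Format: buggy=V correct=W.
`(lane / 4)*2 + (i % 2)`[6,2]→2
L=6→G=6>>2=1, T=6&3=2
[2]→row 1+8=9  col 2·2+0=4
col: 2 vs 4

buggy=2 correct=4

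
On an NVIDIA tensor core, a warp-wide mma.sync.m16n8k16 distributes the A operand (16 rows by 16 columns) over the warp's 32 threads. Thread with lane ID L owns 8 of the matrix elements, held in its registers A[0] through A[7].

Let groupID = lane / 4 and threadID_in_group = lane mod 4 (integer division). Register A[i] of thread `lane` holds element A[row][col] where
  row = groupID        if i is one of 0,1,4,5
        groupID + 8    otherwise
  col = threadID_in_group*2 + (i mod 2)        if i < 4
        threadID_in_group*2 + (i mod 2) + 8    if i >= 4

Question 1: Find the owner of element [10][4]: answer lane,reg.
10,2

r:10=>grp=2,rB=1  c:4=>cB=0,tig=2,lo=0
L=2*4+2=10  i=0*4+1*2+0=2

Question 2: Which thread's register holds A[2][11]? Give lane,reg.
9,5

r:2=>grp=2,rB=0  c:11=>cB=1,tig=1,lo=1
L=2*4+1=9  i=1*4+0*2+1=5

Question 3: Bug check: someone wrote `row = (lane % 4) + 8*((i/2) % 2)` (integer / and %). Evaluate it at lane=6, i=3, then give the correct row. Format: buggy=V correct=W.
`(lane % 4) + 8*((i/2) % 2)`[6,3]⇒10
L=6⇒gr=6>>2=1, th=6&3=2
[3]⇒row 1+8=9  col 2·2+1+0=5
row: 10 vs 9

buggy=10 correct=9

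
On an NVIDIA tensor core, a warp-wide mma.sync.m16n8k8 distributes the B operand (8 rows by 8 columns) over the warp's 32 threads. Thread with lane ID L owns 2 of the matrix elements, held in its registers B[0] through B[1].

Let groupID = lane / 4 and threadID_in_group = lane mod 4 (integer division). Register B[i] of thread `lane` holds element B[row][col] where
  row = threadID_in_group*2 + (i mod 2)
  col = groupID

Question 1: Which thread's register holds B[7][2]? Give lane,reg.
c:2=>grp=2  r:7=>tig=3,lo=1
L=2*4+3=11  i=1=1

11,1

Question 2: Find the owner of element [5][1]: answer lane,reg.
6,1

c=1→G=1  r=5→T=2,p=1
L=1*4+2=6  i=1=1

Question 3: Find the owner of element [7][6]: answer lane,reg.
c:6=>grp=6  r:7=>tig=3,lo=1
L=6*4+3=27  i=1=1

27,1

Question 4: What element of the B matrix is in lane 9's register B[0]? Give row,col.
lane 9: gid=2 (9/4), tid=1 (9%4)
i=0: r=1*2+0=2, c=gid=2

2,2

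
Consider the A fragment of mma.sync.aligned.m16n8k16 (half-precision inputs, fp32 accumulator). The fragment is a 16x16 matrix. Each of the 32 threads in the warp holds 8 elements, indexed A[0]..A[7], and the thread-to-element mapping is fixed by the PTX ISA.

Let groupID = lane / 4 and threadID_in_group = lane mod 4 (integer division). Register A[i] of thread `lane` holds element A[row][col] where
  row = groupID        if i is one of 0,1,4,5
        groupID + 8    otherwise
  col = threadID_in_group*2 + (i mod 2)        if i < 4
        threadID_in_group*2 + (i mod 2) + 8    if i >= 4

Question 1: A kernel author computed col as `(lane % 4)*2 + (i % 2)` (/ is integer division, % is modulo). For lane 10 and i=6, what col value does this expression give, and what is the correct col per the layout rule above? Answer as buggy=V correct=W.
`(lane % 4)*2 + (i % 2)`[10,6]->4
L=10->gid=10>>2=2, tid=10&3=2
[6]->row 2+8=10  col 2·2+0+8=12
col: 4 vs 12

buggy=4 correct=12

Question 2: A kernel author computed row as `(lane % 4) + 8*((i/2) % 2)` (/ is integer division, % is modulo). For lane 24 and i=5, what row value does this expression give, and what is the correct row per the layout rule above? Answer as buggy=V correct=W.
`(lane % 4) + 8*((i/2) % 2)`[24,5]=>0
lane 24: grp=6 (24/4), tig=0 (24%4)
i=5: r=6+0=6, c=0*2+1+8=9
row: 0 vs 6

buggy=0 correct=6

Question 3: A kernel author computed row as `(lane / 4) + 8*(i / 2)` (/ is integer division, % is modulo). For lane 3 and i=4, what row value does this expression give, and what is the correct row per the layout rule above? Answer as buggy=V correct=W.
buggy=16 correct=0

`(lane / 4) + 8*(i / 2)`[3,4]⇒16
lane 3: gr=0 (3/4), th=3 (3%4)
i=4: r=0+0=0, c=3*2+0+8=14
row: 16 vs 0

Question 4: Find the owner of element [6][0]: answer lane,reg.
24,0

r=6⇒gr=6,Rb=0  c=0⇒Cb=0,th=0,odd=0
L=6*4+0=24  i=0*4+0*2+0=0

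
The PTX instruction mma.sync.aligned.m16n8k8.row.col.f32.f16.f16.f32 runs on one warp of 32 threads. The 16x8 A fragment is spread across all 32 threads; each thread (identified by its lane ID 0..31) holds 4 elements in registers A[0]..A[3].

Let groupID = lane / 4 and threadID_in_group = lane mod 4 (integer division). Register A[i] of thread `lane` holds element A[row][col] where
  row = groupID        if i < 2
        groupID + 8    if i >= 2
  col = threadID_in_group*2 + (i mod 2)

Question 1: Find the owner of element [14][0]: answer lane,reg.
r=14→G=6,rhi=1  c=0→T=0,p=0
L=6*4+0=24  i=1*2+0=2

24,2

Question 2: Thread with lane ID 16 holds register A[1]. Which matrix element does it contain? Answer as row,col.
4,1

lane 16: gr=4 (16/4), th=0 (16%4)
i=1: r=4+0=4, c=0*2+1=1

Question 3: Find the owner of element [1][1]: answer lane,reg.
r:1=>grp=1,rB=0  c:1=>tig=0,lo=1
L=1*4+0=4  i=0*2+1=1

4,1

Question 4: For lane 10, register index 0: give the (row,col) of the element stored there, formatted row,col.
10: gid=2,tid=2
[0] (2+0,2*2+0) = (2,4)

2,4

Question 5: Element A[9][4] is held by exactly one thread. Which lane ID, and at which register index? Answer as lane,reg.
6,2

r=9->g=1,rb=1  c=4->t=2,b0=0
L=1*4+2=6  i=1*2+0=2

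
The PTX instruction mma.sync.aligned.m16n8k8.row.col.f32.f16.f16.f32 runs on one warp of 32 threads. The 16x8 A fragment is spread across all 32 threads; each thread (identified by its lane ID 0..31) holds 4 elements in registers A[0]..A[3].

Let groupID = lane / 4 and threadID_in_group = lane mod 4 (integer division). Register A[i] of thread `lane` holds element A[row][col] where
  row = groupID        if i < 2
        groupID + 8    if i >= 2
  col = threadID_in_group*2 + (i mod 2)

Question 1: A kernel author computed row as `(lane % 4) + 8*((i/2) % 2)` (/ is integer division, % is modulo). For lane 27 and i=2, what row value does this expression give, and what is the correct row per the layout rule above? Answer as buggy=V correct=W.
buggy=11 correct=14

`(lane % 4) + 8*((i/2) % 2)`[27,2]->11
L=27->g=27>>2=6, t=27&3=3
[2]->row 6+8=14  col 3·2+0=6
row: 11 vs 14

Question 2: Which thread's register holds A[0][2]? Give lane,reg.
r=0->g=0,rb=0  c=2->t=1,b0=0
L=0*4+1=1  i=0*2+0=0

1,0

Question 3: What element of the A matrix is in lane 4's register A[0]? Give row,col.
1,0

4: g=1,t=0
[0] (1+0,0*2+0) = (1,0)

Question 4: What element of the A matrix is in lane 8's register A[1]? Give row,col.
lane 8→8/4=2, 8 mod 4=0
i=1  r:2+0→2  c:2·0+1→1

2,1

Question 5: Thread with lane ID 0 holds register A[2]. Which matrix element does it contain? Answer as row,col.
L=0→G=0>>2=0, T=0&3=0
[2]→row 0+8=8  col 0·2+0=0

8,0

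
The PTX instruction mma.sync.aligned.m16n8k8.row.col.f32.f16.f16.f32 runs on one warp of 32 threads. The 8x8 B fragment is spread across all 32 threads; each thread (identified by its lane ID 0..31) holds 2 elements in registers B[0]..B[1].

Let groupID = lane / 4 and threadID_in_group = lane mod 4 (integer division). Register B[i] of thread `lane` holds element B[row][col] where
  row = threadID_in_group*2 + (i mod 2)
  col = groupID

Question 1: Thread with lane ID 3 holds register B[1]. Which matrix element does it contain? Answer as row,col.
7,0

L=3=>grp=3>>2=0, tig=3&3=3
[1]=>row 3·2+1=7  col grp=0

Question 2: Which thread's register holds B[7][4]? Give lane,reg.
19,1

c=4->g=4  r=7->t=3,b0=1
L=4*4+3=19  i=1=1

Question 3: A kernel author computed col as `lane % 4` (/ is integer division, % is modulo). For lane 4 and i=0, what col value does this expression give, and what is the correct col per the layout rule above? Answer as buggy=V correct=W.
`lane % 4`[4,0]⇒0
L=4⇒gr=4>>2=1, th=4&3=0
[0]⇒row 0·2+0=0  col gr=1
col: 0 vs 1

buggy=0 correct=1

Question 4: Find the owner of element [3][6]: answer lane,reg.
c=6⇒gr=6  r=3⇒th=1,odd=1
L=6*4+1=25  i=1=1

25,1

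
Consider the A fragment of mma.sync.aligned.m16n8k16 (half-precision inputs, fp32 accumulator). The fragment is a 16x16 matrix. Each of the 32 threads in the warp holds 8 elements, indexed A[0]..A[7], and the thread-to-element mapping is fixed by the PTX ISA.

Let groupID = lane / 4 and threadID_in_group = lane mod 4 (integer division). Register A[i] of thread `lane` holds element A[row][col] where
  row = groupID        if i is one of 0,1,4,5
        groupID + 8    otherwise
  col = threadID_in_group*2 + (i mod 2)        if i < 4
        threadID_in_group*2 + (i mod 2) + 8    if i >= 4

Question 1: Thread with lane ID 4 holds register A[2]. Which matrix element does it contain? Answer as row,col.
9,0

lane 4→4/4=1, 4 mod 4=0
i=2  r:1+8→9  c:2·0+0+0→0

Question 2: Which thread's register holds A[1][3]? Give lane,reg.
r=1->g=1,rb=0  c=3->cb=0,t=1,b0=1
L=1*4+1=5  i=0*4+0*2+1=1

5,1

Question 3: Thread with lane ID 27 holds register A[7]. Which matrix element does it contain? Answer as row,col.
14,15

lane 27→27/4=6, 27 mod 4=3
i=7  r:6+8→14  c:2·3+1+8→15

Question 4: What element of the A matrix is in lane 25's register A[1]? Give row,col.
lane 25->25/4=6, 25 mod 4=1
i=1  r:6+0->6  c:2·1+1+0->3

6,3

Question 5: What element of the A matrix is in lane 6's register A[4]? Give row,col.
L=6⇒gr=6>>2=1, th=6&3=2
[4]⇒row 1+0=1  col 2·2+0+8=12

1,12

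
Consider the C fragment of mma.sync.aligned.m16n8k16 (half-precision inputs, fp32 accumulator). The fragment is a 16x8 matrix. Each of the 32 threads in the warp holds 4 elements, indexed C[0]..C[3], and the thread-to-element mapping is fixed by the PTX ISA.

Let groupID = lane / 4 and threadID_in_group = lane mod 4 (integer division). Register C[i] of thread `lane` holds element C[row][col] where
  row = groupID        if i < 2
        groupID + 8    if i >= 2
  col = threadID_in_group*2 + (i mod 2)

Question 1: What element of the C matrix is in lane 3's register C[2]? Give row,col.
L=3→G=3>>2=0, T=3&3=3
[2]→row 0+8=8  col 3·2+0=6

8,6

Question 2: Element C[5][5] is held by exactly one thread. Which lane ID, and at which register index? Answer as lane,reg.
22,1

r=5→G=5,rhi=0  c=5→T=2,p=1
L=5*4+2=22  i=0*2+1=1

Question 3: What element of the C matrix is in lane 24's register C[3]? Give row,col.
24: gid=6,tid=0
[3] (6+8,0*2+1) = (14,1)

14,1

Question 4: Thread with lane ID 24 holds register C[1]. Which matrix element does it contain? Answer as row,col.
6,1

24: g=6,t=0
[1] (6+0,0*2+1) = (6,1)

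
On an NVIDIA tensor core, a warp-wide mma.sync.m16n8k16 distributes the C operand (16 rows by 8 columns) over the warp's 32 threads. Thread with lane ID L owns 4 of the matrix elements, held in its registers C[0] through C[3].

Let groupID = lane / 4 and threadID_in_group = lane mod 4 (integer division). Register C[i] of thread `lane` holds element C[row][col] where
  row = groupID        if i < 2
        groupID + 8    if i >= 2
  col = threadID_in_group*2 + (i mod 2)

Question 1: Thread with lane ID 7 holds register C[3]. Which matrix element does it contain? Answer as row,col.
9,7

L=7->gid=7>>2=1, tid=7&3=3
[3]->row 1+8=9  col 3·2+1=7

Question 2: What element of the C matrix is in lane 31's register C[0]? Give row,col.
L=31⇒gr=31>>2=7, th=31&3=3
[0]⇒row 7+0=7  col 3·2+0=6

7,6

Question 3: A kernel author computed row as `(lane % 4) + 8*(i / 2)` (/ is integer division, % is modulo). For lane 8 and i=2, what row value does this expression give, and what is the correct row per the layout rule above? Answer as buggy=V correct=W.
`(lane % 4) + 8*(i / 2)`[8,2]→8
lane 8: G=2 (8/4), T=0 (8%4)
i=2: r=2+8=10, c=0*2+0=0
row: 8 vs 10

buggy=8 correct=10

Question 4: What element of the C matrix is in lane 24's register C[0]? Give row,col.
L=24=>grp=24>>2=6, tig=24&3=0
[0]=>row 6+0=6  col 0·2+0=0

6,0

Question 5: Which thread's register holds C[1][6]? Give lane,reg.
r: 1->gid=1,r8=0  c: 6->tid=3,i&1=0
L=1*4+3=7  i=0*2+0=0

7,0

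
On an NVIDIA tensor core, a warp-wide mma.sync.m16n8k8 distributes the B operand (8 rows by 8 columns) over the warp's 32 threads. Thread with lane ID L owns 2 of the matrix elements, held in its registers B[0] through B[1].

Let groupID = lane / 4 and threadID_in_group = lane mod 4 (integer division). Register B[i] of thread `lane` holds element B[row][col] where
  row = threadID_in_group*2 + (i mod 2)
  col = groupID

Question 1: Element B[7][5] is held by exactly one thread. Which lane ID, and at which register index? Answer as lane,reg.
23,1

c: 5->gid=5  r: 7->tid=3,i&1=1
L=5*4+3=23  i=1=1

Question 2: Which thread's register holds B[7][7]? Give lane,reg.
31,1

c=7->g=7  r=7->t=3,b0=1
L=7*4+3=31  i=1=1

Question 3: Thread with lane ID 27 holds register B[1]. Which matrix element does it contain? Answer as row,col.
7,6

lane 27->27/4=6, 27 mod 4=3
i=1  r:2·3+1->7  c:6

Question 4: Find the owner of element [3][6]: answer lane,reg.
c=6⇒gr=6  r=3⇒th=1,odd=1
L=6*4+1=25  i=1=1

25,1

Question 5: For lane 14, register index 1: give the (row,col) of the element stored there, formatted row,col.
5,3

14: gr=3,th=2
[1] (2*2+1,3) = (5,3)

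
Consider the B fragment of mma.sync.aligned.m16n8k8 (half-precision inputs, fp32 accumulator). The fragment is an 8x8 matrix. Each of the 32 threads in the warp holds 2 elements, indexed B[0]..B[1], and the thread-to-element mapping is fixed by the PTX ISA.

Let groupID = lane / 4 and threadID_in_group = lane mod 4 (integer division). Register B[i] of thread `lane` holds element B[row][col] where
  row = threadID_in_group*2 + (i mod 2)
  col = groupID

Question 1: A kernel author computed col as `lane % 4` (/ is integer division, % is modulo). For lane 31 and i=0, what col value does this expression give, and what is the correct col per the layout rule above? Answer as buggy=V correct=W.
`lane % 4`[31,0]=>3
L=31=>grp=31>>2=7, tig=31&3=3
[0]=>row 3·2+0=6  col grp=7
col: 3 vs 7

buggy=3 correct=7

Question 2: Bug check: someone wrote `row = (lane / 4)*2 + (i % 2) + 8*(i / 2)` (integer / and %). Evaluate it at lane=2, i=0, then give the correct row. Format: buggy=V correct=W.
buggy=0 correct=4

`(lane / 4)*2 + (i % 2) + 8*(i / 2)`[2,0]=>0
2: grp=0,tig=2
[0] (2*2+0,0) = (4,0)
row: 0 vs 4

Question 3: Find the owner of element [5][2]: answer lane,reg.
c:2=>grp=2  r:5=>tig=2,lo=1
L=2*4+2=10  i=1=1

10,1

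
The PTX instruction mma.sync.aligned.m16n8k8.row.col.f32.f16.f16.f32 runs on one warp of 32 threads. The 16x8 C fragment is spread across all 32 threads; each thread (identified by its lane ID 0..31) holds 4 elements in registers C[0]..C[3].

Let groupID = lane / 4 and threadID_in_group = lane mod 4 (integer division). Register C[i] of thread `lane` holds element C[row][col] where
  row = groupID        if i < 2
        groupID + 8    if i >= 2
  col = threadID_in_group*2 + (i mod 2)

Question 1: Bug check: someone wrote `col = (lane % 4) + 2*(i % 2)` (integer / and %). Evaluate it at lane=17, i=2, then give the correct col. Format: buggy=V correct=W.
buggy=1 correct=2

`(lane % 4) + 2*(i % 2)`[17,2]=>1
L=17=>grp=17>>2=4, tig=17&3=1
[2]=>row 4+8=12  col 1·2+0=2
col: 1 vs 2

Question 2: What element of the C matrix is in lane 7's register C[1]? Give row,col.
L=7->gid=7>>2=1, tid=7&3=3
[1]->row 1+0=1  col 3·2+1=7

1,7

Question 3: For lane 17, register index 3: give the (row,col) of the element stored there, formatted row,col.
12,3

17: grp=4,tig=1
[3] (4+8,1*2+1) = (12,3)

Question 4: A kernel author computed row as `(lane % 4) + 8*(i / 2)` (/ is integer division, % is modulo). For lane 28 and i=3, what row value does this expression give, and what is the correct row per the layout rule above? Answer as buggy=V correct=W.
buggy=8 correct=15

`(lane % 4) + 8*(i / 2)`[28,3]->8
lane 28: gid=7 (28/4), tid=0 (28%4)
i=3: r=7+8=15, c=0*2+1=1
row: 8 vs 15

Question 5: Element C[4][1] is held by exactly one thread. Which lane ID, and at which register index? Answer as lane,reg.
r=4->g=4,rb=0  c=1->t=0,b0=1
L=4*4+0=16  i=0*2+1=1

16,1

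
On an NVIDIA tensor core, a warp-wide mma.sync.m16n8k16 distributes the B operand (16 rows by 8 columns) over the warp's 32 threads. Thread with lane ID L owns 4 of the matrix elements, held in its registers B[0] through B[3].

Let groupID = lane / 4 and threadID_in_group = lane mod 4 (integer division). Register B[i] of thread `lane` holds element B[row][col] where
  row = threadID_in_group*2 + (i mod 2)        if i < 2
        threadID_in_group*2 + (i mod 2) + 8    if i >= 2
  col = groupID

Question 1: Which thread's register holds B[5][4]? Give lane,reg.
18,1

c: 4->gid=4  r: 5->r8=0,tid=2,i&1=1
L=4*4+2=18  i=0*2+1=1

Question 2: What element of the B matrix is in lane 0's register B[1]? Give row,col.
1,0

lane 0: g=0 (0/4), t=0 (0%4)
i=1: r=0*2+1+0=1, c=g=0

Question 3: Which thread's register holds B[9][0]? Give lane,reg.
0,3

c=0⇒gr=0  r=9⇒Rb=1,th=0,odd=1
L=0*4+0=0  i=1*2+1=3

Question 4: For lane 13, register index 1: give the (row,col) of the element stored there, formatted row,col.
3,3

lane 13: gid=3 (13/4), tid=1 (13%4)
i=1: r=1*2+1+0=3, c=gid=3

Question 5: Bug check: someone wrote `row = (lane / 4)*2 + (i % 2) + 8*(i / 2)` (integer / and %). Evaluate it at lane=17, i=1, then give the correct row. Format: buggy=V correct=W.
`(lane / 4)*2 + (i % 2) + 8*(i / 2)`[17,1]→9
L=17→G=17>>2=4, T=17&3=1
[1]→row 1·2+1+0=3  col G=4
row: 9 vs 3

buggy=9 correct=3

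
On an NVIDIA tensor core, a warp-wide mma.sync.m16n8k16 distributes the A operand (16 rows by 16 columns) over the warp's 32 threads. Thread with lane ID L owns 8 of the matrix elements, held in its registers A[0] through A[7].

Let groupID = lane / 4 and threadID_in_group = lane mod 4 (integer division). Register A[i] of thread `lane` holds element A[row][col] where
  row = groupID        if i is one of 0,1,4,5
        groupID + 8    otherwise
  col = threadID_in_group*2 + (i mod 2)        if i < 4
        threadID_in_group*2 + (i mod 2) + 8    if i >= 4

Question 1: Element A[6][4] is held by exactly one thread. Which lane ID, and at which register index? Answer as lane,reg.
r=6⇒gr=6,Rb=0  c=4⇒Cb=0,th=2,odd=0
L=6*4+2=26  i=0*4+0*2+0=0

26,0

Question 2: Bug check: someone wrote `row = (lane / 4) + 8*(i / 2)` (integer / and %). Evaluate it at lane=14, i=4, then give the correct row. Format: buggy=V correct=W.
`(lane / 4) + 8*(i / 2)`[14,4]⇒19
L=14⇒gr=14>>2=3, th=14&3=2
[4]⇒row 3+0=3  col 2·2+0+8=12
row: 19 vs 3

buggy=19 correct=3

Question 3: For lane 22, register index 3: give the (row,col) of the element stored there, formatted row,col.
L=22->g=22>>2=5, t=22&3=2
[3]->row 5+8=13  col 2·2+1+0=5

13,5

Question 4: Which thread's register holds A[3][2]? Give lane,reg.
r=3→G=3,rhi=0  c=2→chi=0,T=1,p=0
L=3*4+1=13  i=0*4+0*2+0=0

13,0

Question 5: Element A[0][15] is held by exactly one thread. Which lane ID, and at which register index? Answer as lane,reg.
r=0→G=0,rhi=0  c=15→chi=1,T=3,p=1
L=0*4+3=3  i=1*4+0*2+1=5

3,5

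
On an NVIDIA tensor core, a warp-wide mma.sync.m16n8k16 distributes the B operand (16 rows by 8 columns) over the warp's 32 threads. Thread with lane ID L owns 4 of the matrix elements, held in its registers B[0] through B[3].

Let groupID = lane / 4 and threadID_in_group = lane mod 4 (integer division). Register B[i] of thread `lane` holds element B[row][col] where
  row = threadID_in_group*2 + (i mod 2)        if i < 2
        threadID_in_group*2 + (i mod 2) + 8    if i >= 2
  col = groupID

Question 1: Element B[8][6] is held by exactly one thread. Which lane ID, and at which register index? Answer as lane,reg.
24,2

c=6->g=6  r=8->rb=1,t=0,b0=0
L=6*4+0=24  i=1*2+0=2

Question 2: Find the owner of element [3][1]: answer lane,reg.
c:1=>grp=1  r:3=>rB=0,tig=1,lo=1
L=1*4+1=5  i=0*2+1=1

5,1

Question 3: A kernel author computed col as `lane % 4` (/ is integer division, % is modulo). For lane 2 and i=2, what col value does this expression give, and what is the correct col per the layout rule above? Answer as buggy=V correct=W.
buggy=2 correct=0

`lane % 4`[2,2]=>2
L=2=>grp=2>>2=0, tig=2&3=2
[2]=>row 2·2+0+8=12  col grp=0
col: 2 vs 0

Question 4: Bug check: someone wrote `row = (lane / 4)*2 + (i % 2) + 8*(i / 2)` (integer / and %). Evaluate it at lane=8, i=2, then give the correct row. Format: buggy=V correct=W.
buggy=12 correct=8

`(lane / 4)*2 + (i % 2) + 8*(i / 2)`[8,2]->12
lane 8: g=2 (8/4), t=0 (8%4)
i=2: r=0*2+0+8=8, c=g=2
row: 12 vs 8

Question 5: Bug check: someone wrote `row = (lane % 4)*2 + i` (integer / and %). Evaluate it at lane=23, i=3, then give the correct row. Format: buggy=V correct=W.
`(lane % 4)*2 + i`[23,3]⇒9
23: gr=5,th=3
[3] (3*2+1+8,5) = (15,5)
row: 9 vs 15

buggy=9 correct=15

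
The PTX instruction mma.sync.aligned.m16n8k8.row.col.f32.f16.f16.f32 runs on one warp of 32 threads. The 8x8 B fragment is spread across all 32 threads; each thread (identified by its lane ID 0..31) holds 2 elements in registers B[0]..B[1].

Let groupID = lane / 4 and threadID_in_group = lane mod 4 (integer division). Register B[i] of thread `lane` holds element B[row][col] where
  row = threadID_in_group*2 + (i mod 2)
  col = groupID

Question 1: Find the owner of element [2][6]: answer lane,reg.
25,0

c=6→G=6  r=2→T=1,p=0
L=6*4+1=25  i=0=0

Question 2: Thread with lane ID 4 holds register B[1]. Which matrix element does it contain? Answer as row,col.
1,1

lane 4⇒4/4=1, 4 mod 4=0
i=1  r:2·0+1⇒1  c:1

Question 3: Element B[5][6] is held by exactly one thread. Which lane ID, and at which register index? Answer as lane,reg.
c=6⇒gr=6  r=5⇒th=2,odd=1
L=6*4+2=26  i=1=1

26,1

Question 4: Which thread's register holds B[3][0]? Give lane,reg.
1,1

c:0=>grp=0  r:3=>tig=1,lo=1
L=0*4+1=1  i=1=1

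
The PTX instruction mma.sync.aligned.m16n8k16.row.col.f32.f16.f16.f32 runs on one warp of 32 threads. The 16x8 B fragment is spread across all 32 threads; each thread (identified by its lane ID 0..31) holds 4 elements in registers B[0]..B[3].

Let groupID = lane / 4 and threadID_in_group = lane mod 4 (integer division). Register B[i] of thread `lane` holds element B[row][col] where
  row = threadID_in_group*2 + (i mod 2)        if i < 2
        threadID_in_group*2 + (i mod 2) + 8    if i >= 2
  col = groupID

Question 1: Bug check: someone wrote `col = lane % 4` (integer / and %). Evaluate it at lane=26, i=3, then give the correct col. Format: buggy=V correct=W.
buggy=2 correct=6

`lane % 4`[26,3]→2
lane 26→26/4=6, 26 mod 4=2
i=3  r:2·2+1+8→13  c:6
col: 2 vs 6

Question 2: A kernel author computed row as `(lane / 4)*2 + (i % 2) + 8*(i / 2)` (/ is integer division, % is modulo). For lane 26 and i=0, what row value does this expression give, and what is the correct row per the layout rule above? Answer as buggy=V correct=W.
buggy=12 correct=4

`(lane / 4)*2 + (i % 2) + 8*(i / 2)`[26,0]⇒12
L=26⇒gr=26>>2=6, th=26&3=2
[0]⇒row 2·2+0+0=4  col gr=6
row: 12 vs 4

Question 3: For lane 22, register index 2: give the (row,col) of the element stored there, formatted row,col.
L=22->g=22>>2=5, t=22&3=2
[2]->row 2·2+0+8=12  col g=5

12,5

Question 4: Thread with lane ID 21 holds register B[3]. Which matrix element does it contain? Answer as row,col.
lane 21→21/4=5, 21 mod 4=1
i=3  r:2·1+1+8→11  c:5

11,5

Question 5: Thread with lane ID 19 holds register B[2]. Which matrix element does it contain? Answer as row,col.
14,4

lane 19⇒19/4=4, 19 mod 4=3
i=2  r:2·3+0+8⇒14  c:4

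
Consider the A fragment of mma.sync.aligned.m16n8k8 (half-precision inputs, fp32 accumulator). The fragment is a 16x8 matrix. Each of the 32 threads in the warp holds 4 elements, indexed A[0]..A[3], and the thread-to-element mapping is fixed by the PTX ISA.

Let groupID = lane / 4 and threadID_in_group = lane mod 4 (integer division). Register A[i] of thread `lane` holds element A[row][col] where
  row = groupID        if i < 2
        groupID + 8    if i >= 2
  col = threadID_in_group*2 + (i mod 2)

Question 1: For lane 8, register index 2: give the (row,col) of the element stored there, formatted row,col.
8: G=2,T=0
[2] (2+8,0*2+0) = (10,0)

10,0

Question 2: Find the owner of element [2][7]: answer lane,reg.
11,1

r:2=>grp=2,rB=0  c:7=>tig=3,lo=1
L=2*4+3=11  i=0*2+1=1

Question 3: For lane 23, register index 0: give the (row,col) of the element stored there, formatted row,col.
5,6

L=23→G=23>>2=5, T=23&3=3
[0]→row 5+0=5  col 3·2+0=6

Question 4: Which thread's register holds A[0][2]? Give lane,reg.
r:0=>grp=0,rB=0  c:2=>tig=1,lo=0
L=0*4+1=1  i=0*2+0=0

1,0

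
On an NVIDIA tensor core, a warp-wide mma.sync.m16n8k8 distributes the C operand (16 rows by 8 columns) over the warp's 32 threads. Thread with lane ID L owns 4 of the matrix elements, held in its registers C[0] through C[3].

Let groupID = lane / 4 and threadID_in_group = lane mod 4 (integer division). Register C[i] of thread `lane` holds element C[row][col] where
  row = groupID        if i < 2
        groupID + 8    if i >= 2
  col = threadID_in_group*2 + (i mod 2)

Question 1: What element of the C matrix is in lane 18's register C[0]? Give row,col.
4,4

lane 18->18/4=4, 18 mod 4=2
i=0  r:4+0->4  c:2·2+0->4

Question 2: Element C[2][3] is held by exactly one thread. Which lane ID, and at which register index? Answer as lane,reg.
9,1

r=2→G=2,rhi=0  c=3→T=1,p=1
L=2*4+1=9  i=0*2+1=1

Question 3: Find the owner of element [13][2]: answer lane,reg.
r=13⇒gr=5,Rb=1  c=2⇒th=1,odd=0
L=5*4+1=21  i=1*2+0=2

21,2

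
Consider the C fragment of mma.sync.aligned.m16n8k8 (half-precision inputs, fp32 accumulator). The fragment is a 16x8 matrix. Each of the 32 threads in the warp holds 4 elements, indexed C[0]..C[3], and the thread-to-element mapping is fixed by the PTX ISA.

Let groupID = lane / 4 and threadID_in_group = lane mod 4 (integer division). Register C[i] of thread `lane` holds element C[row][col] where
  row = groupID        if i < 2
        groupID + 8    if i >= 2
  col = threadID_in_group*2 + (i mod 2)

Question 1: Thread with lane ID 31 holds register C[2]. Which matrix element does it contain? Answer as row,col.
31: gid=7,tid=3
[2] (7+8,3*2+0) = (15,6)

15,6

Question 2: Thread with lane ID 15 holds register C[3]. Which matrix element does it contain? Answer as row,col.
11,7

lane 15: gr=3 (15/4), th=3 (15%4)
i=3: r=3+8=11, c=3*2+1=7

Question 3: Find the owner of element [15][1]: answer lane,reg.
r=15→G=7,rhi=1  c=1→T=0,p=1
L=7*4+0=28  i=1*2+1=3

28,3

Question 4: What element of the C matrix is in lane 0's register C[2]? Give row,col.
lane 0->0/4=0, 0 mod 4=0
i=2  r:0+8->8  c:2·0+0->0

8,0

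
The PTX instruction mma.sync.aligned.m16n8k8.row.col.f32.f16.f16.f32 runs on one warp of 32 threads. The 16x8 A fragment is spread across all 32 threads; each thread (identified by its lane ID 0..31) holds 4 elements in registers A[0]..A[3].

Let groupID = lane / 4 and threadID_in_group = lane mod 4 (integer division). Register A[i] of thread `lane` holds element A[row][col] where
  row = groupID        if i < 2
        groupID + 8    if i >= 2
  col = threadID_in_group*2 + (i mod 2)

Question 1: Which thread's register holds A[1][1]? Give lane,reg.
4,1

r: 1->gid=1,r8=0  c: 1->tid=0,i&1=1
L=1*4+0=4  i=0*2+1=1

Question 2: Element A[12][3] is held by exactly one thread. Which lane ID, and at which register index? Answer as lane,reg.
17,3

r:12=>grp=4,rB=1  c:3=>tig=1,lo=1
L=4*4+1=17  i=1*2+1=3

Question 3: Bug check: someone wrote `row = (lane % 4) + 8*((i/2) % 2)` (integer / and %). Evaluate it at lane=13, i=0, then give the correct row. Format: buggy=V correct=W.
buggy=1 correct=3

`(lane % 4) + 8*((i/2) % 2)`[13,0]->1
L=13->gid=13>>2=3, tid=13&3=1
[0]->row 3+0=3  col 1·2+0=2
row: 1 vs 3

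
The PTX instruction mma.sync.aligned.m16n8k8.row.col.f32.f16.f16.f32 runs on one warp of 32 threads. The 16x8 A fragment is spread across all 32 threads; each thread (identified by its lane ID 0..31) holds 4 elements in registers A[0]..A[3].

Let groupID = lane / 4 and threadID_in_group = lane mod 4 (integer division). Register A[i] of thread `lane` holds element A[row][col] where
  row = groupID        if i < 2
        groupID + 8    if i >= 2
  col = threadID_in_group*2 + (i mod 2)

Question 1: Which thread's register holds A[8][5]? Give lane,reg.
2,3

r=8->g=0,rb=1  c=5->t=2,b0=1
L=0*4+2=2  i=1*2+1=3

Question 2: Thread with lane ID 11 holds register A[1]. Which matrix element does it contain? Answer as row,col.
2,7

L=11⇒gr=11>>2=2, th=11&3=3
[1]⇒row 2+0=2  col 3·2+1=7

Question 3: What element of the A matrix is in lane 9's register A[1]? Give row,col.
lane 9⇒9/4=2, 9 mod 4=1
i=1  r:2+0⇒2  c:2·1+1⇒3

2,3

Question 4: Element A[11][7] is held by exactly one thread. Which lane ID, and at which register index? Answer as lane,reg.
r=11⇒gr=3,Rb=1  c=7⇒th=3,odd=1
L=3*4+3=15  i=1*2+1=3

15,3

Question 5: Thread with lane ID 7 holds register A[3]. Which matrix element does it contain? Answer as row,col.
9,7

lane 7→7/4=1, 7 mod 4=3
i=3  r:1+8→9  c:2·3+1→7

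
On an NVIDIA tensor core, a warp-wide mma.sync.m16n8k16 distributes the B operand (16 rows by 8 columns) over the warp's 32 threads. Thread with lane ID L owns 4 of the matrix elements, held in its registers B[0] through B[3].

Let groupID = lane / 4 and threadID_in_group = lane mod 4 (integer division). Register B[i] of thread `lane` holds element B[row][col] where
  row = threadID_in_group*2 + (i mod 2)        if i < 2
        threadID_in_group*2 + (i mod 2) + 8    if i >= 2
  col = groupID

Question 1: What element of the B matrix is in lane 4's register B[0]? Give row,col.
4: gr=1,th=0
[0] (0*2+0+0,1) = (0,1)

0,1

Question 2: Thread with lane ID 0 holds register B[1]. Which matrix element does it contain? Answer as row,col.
L=0->gid=0>>2=0, tid=0&3=0
[1]->row 0·2+1+0=1  col gid=0

1,0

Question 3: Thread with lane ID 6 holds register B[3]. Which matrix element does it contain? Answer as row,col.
lane 6→6/4=1, 6 mod 4=2
i=3  r:2·2+1+8→13  c:1

13,1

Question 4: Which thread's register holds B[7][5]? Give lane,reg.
23,1

c: 5->gid=5  r: 7->r8=0,tid=3,i&1=1
L=5*4+3=23  i=0*2+1=1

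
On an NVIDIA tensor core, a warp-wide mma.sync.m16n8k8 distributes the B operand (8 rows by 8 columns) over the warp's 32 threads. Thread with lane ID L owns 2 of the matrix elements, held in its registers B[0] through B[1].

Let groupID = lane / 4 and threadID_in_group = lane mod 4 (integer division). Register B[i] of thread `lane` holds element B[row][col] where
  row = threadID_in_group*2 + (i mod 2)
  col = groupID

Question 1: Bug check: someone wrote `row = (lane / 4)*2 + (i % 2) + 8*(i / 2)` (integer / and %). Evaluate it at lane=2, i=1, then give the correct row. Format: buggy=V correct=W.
buggy=1 correct=5

`(lane / 4)*2 + (i % 2) + 8*(i / 2)`[2,1]→1
lane 2→2/4=0, 2 mod 4=2
i=1  r:2·2+1→5  c:0
row: 1 vs 5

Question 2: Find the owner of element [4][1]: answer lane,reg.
6,0

c=1⇒gr=1  r=4⇒th=2,odd=0
L=1*4+2=6  i=0=0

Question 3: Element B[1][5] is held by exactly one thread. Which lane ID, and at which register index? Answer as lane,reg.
20,1

c:5=>grp=5  r:1=>tig=0,lo=1
L=5*4+0=20  i=1=1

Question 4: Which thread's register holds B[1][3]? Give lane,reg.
c:3=>grp=3  r:1=>tig=0,lo=1
L=3*4+0=12  i=1=1

12,1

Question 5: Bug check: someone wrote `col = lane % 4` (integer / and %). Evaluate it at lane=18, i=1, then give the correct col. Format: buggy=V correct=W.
`lane % 4`[18,1]→2
L=18→G=18>>2=4, T=18&3=2
[1]→row 2·2+1=5  col G=4
col: 2 vs 4

buggy=2 correct=4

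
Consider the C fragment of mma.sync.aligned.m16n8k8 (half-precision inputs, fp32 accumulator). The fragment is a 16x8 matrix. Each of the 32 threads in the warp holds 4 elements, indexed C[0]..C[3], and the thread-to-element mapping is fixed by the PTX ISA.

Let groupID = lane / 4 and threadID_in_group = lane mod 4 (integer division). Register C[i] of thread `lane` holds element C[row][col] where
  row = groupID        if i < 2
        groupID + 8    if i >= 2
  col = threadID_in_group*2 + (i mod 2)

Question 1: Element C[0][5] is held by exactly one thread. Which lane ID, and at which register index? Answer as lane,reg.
r:0=>grp=0,rB=0  c:5=>tig=2,lo=1
L=0*4+2=2  i=0*2+1=1

2,1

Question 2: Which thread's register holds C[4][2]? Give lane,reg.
17,0

r: 4->gid=4,r8=0  c: 2->tid=1,i&1=0
L=4*4+1=17  i=0*2+0=0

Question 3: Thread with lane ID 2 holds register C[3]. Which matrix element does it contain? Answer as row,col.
8,5

lane 2: grp=0 (2/4), tig=2 (2%4)
i=3: r=0+8=8, c=2*2+1=5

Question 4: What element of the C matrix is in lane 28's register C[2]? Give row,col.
15,0

lane 28: grp=7 (28/4), tig=0 (28%4)
i=2: r=7+8=15, c=0*2+0=0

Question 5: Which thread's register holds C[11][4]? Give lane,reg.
14,2

r=11→G=3,rhi=1  c=4→T=2,p=0
L=3*4+2=14  i=1*2+0=2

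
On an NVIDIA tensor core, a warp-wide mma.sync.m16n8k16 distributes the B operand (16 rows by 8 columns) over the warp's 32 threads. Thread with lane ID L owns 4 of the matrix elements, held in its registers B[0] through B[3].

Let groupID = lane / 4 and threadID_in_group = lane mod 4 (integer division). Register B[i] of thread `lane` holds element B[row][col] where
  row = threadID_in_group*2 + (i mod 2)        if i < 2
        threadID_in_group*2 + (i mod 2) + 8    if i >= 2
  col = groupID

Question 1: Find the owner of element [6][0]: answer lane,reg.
3,0

c=0->g=0  r=6->rb=0,t=3,b0=0
L=0*4+3=3  i=0*2+0=0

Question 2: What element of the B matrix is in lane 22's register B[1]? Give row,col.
lane 22: G=5 (22/4), T=2 (22%4)
i=1: r=2*2+1+0=5, c=G=5

5,5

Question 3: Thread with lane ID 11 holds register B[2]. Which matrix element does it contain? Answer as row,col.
lane 11→11/4=2, 11 mod 4=3
i=2  r:2·3+0+8→14  c:2

14,2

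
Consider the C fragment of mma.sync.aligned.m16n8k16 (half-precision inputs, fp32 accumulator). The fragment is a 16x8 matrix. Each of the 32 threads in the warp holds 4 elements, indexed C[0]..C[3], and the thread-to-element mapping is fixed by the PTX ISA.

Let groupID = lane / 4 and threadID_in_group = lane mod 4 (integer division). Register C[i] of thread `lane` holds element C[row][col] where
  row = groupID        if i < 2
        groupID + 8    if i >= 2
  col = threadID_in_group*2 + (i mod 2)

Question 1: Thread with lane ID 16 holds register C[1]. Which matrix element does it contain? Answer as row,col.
4,1

L=16→G=16>>2=4, T=16&3=0
[1]→row 4+0=4  col 0·2+1=1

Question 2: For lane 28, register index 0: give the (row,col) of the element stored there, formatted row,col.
lane 28->28/4=7, 28 mod 4=0
i=0  r:7+0->7  c:2·0+0->0

7,0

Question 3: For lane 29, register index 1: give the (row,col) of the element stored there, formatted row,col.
7,3

L=29⇒gr=29>>2=7, th=29&3=1
[1]⇒row 7+0=7  col 1·2+1=3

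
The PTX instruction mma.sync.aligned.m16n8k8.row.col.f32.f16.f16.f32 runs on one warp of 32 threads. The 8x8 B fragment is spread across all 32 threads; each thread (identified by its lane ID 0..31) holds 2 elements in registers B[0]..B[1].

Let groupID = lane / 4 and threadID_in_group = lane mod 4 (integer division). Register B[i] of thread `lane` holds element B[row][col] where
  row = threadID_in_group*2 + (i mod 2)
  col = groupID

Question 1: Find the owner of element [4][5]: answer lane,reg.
c=5->g=5  r=4->t=2,b0=0
L=5*4+2=22  i=0=0

22,0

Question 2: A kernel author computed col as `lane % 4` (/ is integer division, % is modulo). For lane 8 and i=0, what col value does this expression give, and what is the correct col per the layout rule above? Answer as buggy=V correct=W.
buggy=0 correct=2

`lane % 4`[8,0]->0
8: g=2,t=0
[0] (0*2+0,2) = (0,2)
col: 0 vs 2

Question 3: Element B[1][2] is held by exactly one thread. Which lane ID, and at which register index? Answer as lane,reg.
c:2=>grp=2  r:1=>tig=0,lo=1
L=2*4+0=8  i=1=1

8,1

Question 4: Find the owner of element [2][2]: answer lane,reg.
c: 2->gid=2  r: 2->tid=1,i&1=0
L=2*4+1=9  i=0=0

9,0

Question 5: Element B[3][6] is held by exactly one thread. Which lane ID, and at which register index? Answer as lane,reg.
c=6⇒gr=6  r=3⇒th=1,odd=1
L=6*4+1=25  i=1=1

25,1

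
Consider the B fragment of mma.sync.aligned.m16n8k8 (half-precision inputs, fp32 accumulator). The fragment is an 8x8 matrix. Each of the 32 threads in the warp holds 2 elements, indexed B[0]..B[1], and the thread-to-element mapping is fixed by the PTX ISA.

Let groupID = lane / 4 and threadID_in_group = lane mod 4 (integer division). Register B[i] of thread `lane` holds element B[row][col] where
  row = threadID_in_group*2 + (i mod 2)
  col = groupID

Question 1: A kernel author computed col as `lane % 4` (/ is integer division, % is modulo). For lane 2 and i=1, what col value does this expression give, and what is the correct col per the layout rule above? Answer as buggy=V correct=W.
buggy=2 correct=0

`lane % 4`[2,1]=>2
lane 2=>2/4=0, 2 mod 4=2
i=1  r:2·2+1=>5  c:0
col: 2 vs 0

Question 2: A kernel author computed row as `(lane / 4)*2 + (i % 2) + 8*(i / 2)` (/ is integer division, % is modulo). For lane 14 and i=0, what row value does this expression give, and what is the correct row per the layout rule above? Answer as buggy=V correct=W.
buggy=6 correct=4

`(lane / 4)*2 + (i % 2) + 8*(i / 2)`[14,0]->6
lane 14->14/4=3, 14 mod 4=2
i=0  r:2·2+0->4  c:3
row: 6 vs 4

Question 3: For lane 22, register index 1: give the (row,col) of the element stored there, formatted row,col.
lane 22=>22/4=5, 22 mod 4=2
i=1  r:2·2+1=>5  c:5

5,5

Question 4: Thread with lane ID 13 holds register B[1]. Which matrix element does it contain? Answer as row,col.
3,3

L=13->gid=13>>2=3, tid=13&3=1
[1]->row 1·2+1=3  col gid=3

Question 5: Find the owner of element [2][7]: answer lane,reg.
c=7→G=7  r=2→T=1,p=0
L=7*4+1=29  i=0=0

29,0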